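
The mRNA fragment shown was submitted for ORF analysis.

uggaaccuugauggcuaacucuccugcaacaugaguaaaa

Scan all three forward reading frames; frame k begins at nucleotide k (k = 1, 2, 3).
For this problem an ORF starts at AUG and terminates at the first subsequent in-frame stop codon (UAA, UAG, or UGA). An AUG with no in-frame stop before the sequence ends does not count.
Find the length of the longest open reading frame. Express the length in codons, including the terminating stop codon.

Frame 1: UGG AAC CUU GAU GGC UAA CUC UCC UGC AAC AUG AGU AAA — no AUG→stop ORF.
Frame 2: GGA ACC UUG AUG GCU AAC UCU CCU GCA ACA UGA GUA AAA — AUG at 11, stop UGA at 32 → 24 nt.
Frame 3: GAA CCU UGA UGG CUA ACU CUC CUG CAA CAU GAG UAA — no AUG→stop ORF.
Longest: frame 2, positions 11–34, 24 nt = 8 codons = 7 aa. → 8 codons.

8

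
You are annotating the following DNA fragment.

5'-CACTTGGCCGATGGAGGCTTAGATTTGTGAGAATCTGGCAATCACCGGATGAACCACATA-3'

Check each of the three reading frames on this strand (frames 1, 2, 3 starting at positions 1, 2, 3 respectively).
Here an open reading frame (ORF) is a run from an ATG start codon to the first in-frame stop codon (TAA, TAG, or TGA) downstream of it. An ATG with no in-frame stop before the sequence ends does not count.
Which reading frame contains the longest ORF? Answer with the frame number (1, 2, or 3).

2

Frame 1: CAC TTG GCC GAT GGA GGC TTA GAT TTG TGA GAA TCT GGC AAT CAC CGG ATG AAC CAC ATA — no ATG→stop ORF.
Frame 2: ACT TGG CCG ATG GAG GCT TAG ATT TGT GAG AAT CTG GCA ATC ACC GGA TGA ACC ACA — ATG at 11, stop TAG at 20 → 12 nt.
Frame 3: CTT GGC CGA TGG AGG CTT AGA TTT GTG AGA ATC TGG CAA TCA CCG GAT GAA CCA CAT — no ATG→stop ORF.
Longest ORF is 12 nt in frame 2 (positions 11–22).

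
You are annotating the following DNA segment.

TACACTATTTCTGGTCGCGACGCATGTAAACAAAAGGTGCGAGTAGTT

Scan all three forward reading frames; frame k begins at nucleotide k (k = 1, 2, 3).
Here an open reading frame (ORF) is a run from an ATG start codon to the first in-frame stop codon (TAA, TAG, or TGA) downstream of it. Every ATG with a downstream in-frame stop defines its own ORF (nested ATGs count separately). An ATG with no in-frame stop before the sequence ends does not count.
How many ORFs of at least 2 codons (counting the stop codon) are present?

Frame 1: TAC ACT ATT TCT GGT CGC GAC GCA TGT AAA CAA AAG GTG CGA GTA GTT — no ATG→stop ORF.
Frame 2: ACA CTA TTT CTG GTC GCG ACG CAT GTA AAC AAA AGG TGC GAG TAG — no ATG→stop ORF.
Frame 3: CAC TAT TTC TGG TCG CGA CGC ATG TAA ACA AAA GGT GCG AGT AGT — ATG at 24, stop TAA at 27 → 6 nt.
ORFs ≥ 2 codons: frame 3 24–29 (2 codons). Count = 1.

1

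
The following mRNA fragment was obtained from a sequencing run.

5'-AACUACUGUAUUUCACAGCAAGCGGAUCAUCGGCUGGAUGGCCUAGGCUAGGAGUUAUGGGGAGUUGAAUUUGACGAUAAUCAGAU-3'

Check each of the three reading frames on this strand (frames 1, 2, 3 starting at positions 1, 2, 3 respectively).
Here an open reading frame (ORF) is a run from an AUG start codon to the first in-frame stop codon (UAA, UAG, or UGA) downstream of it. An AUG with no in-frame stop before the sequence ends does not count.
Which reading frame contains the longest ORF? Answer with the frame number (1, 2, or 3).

3

Frame 1: AAC UAC UGU AUU UCA CAG CAA GCG GAU CAU CGG CUG GAU GGC CUA GGC UAG GAG UUA UGG GGA GUU GAA UUU GAC GAU AAU CAG — no AUG→stop ORF.
Frame 2: ACU ACU GUA UUU CAC AGC AAG CGG AUC AUC GGC UGG AUG GCC UAG GCU AGG AGU UAU GGG GAG UUG AAU UUG ACG AUA AUC AGA — AUG at 38, stop UAG at 44 → 9 nt.
Frame 3: CUA CUG UAU UUC ACA GCA AGC GGA UCA UCG GCU GGA UGG CCU AGG CUA GGA GUU AUG GGG AGU UGA AUU UGA CGA UAA UCA GAU — AUG at 57, stop UGA at 66 → 12 nt.
Longest ORF is 12 nt in frame 3 (positions 57–68).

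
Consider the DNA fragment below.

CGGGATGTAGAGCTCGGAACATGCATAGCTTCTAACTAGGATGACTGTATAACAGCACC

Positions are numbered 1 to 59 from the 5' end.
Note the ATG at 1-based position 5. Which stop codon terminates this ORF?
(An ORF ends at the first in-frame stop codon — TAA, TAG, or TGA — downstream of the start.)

TAG

Codons from position 5: ATG (5–7), TAG (8–10).
The first in-frame stop codon is TAG.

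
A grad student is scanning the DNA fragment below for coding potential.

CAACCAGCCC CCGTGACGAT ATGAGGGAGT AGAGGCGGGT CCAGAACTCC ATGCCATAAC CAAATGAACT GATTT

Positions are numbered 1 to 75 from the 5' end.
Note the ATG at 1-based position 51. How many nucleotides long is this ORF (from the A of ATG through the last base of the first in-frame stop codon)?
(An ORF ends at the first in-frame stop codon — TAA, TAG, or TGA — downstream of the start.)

Codons from position 51: ATG (51–53), CCA (54–56), TAA (57–59).
TAA is the first in-frame stop; ORF spans 51–59, 9 nucleotides.

9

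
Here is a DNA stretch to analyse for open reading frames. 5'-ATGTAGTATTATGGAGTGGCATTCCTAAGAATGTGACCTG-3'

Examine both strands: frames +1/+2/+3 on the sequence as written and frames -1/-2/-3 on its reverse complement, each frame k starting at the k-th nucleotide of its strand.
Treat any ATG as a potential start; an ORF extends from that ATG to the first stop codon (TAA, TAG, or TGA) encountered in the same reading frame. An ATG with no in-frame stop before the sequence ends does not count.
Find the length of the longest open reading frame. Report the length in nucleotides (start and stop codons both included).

18

Reverse complement (5'→3'): CAGGTCACATTCTTAGGAATGCCACTCCATAATACTACAT
Frame +1: ATG TAG TAT TAT GGA GTG GCA TTC CTA AGA ATG TGA CCT — ATG at 1, stop TAG at 4 → 6 nt; ATG at 31, stop TGA at 34 → 6 nt.
Frame +2: TGT AGT ATT ATG GAG TGG CAT TCC TAA GAA TGT GAC CTG — ATG at 11, stop TAA at 26 → 18 nt.
Frame +3: GTA GTA TTA TGG AGT GGC ATT CCT AAG AAT GTG ACC — no ATG→stop ORF.
Frame -1: CAG GTC ACA TTC TTA GGA ATG CCA CTC CAT AAT ACT ACA — no ATG→stop ORF.
Frame -2: AGG TCA CAT TCT TAG GAA TGC CAC TCC ATA ATA CTA CAT — no ATG→stop ORF.
Frame -3: GGT CAC ATT CTT AGG AAT GCC ACT CCA TAA TAC TAC — no ATG→stop ORF.
Longest: frame +2, positions 11–28, 18 nt = 6 codons = 5 aa. → 18 nucleotides.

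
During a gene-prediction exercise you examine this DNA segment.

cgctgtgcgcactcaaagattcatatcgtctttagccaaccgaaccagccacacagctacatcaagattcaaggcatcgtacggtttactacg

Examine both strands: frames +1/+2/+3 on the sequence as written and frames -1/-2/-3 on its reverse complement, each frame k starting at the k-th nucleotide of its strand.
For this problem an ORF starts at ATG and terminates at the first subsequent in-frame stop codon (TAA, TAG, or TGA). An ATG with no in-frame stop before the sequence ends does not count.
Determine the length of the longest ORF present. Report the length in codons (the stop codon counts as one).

Reverse complement (5'→3'): CGTAGTAAACCGTACGATGCCTTGAATCTTGATGTAGCTGTGTGGCTGGTTCGGTTGGCTAAAGACGATATGAATCTTTGAGTGCGCACAGCG
Frame +1: CGC TGT GCG CAC TCA AAG ATT CAT ATC GTC TTT AGC CAA CCG AAC CAG CCA CAC AGC TAC ATC AAG ATT CAA GGC ATC GTA CGG TTT ACT ACG — no ATG→stop ORF.
Frame +2: GCT GTG CGC ACT CAA AGA TTC ATA TCG TCT TTA GCC AAC CGA ACC AGC CAC ACA GCT ACA TCA AGA TTC AAG GCA TCG TAC GGT TTA CTA — no ATG→stop ORF.
Frame +3: CTG TGC GCA CTC AAA GAT TCA TAT CGT CTT TAG CCA ACC GAA CCA GCC ACA CAG CTA CAT CAA GAT TCA AGG CAT CGT ACG GTT TAC TAC — no ATG→stop ORF.
Frame -1: CGT AGT AAA CCG TAC GAT GCC TTG AAT CTT GAT GTA GCT GTG TGG CTG GTT CGG TTG GCT AAA GAC GAT ATG AAT CTT TGA GTG CGC ACA GCG — ATG at 70, stop TGA at 79 → 12 nt.
Frame -2: GTA GTA AAC CGT ACG ATG CCT TGA ATC TTG ATG TAG CTG TGT GGC TGG TTC GGT TGG CTA AAG ACG ATA TGA ATC TTT GAG TGC GCA CAG — ATG at 17, stop TGA at 23 → 9 nt; ATG at 32, stop TAG at 35 → 6 nt.
Frame -3: TAG TAA ACC GTA CGA TGC CTT GAA TCT TGA TGT AGC TGT GTG GCT GGT TCG GTT GGC TAA AGA CGA TAT GAA TCT TTG AGT GCG CAC AGC — no ATG→stop ORF.
Longest: frame -1, positions 70–81, 12 nt = 4 codons = 3 aa. → 4 codons.

4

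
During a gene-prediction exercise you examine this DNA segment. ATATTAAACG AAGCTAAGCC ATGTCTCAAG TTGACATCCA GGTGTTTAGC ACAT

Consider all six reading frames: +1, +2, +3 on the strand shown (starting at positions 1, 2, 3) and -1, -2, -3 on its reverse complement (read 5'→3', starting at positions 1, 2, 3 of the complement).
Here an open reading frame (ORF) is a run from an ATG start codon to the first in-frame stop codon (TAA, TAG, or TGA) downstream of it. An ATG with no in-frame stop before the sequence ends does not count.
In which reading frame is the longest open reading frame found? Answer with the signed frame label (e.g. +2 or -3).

-3

Reverse complement (5'→3'): ATGTGCTAAACACCTGGATGTCAACTTGAGACATGGCTTAGCTTCGTTTAATAT
Frame +1: ATA TTA AAC GAA GCT AAG CCA TGT CTC AAG TTG ACA TCC AGG TGT TTA GCA CAT — no ATG→stop ORF.
Frame +2: TAT TAA ACG AAG CTA AGC CAT GTC TCA AGT TGA CAT CCA GGT GTT TAG CAC — no ATG→stop ORF.
Frame +3: ATT AAA CGA AGC TAA GCC ATG TCT CAA GTT GAC ATC CAG GTG TTT AGC ACA — no ATG→stop ORF.
Frame -1: ATG TGC TAA ACA CCT GGA TGT CAA CTT GAG ACA TGG CTT AGC TTC GTT TAA TAT — ATG at 1, stop TAA at 7 → 9 nt.
Frame -2: TGT GCT AAA CAC CTG GAT GTC AAC TTG AGA CAT GGC TTA GCT TCG TTT AAT — no ATG→stop ORF.
Frame -3: GTG CTA AAC ACC TGG ATG TCA ACT TGA GAC ATG GCT TAG CTT CGT TTA ATA — ATG at 18, stop TGA at 27 → 12 nt; ATG at 33, stop TAG at 39 → 9 nt.
Longest ORF is 12 nt in frame -3 (positions 18–29).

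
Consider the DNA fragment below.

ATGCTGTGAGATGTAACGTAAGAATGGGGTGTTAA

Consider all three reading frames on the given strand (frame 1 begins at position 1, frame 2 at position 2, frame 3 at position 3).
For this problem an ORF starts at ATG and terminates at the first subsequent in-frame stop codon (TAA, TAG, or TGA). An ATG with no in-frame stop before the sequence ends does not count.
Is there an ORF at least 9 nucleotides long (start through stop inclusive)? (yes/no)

yes

Frame 1: ATG CTG TGA GAT GTA ACG TAA GAA TGG GGT GTT — ATG at 1, stop TGA at 7 → 9 nt.
Frame 2: TGC TGT GAG ATG TAA CGT AAG AAT GGG GTG TTA — ATG at 11, stop TAA at 14 → 6 nt.
Frame 3: GCT GTG AGA TGT AAC GTA AGA ATG GGG TGT TAA — ATG at 24, stop TAA at 33 → 12 nt.
Frame 1 has an ORF of 9 nucleotides (positions 1–9) ≥ 9, so yes.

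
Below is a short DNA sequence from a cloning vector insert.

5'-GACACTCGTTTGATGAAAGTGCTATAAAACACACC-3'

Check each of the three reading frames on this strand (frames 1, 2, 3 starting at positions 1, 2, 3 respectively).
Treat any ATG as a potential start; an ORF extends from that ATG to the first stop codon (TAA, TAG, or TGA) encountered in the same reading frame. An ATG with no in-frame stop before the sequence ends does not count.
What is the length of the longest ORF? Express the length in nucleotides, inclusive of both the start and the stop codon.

15

Frame 1: GAC ACT CGT TTG ATG AAA GTG CTA TAA AAC ACA — ATG at 13, stop TAA at 25 → 15 nt.
Frame 2: ACA CTC GTT TGA TGA AAG TGC TAT AAA ACA CAC — no ATG→stop ORF.
Frame 3: CAC TCG TTT GAT GAA AGT GCT ATA AAA CAC ACC — no ATG→stop ORF.
Longest: frame 1, positions 13–27, 15 nt = 5 codons = 4 aa. → 15 nucleotides.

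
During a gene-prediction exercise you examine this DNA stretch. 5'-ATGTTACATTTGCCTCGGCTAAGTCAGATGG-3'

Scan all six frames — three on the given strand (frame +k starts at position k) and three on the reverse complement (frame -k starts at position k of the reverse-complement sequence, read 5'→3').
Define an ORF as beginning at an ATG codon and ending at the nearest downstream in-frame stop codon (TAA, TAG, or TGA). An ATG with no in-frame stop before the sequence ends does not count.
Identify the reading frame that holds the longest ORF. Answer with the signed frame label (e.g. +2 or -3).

Reverse complement (5'→3'): CCATCTGACTTAGCCGAGGCAAATGTAACAT
Frame +1: ATG TTA CAT TTG CCT CGG CTA AGT CAG ATG — no ATG→stop ORF.
Frame +2: TGT TAC ATT TGC CTC GGC TAA GTC AGA TGG — no ATG→stop ORF.
Frame +3: GTT ACA TTT GCC TCG GCT AAG TCA GAT — no ATG→stop ORF.
Frame -1: CCA TCT GAC TTA GCC GAG GCA AAT GTA ACA — no ATG→stop ORF.
Frame -2: CAT CTG ACT TAG CCG AGG CAA ATG TAA CAT — ATG at 23, stop TAA at 26 → 6 nt.
Frame -3: ATC TGA CTT AGC CGA GGC AAA TGT AAC — no ATG→stop ORF.
Longest ORF is 6 nt in frame -2 (positions 23–28).

-2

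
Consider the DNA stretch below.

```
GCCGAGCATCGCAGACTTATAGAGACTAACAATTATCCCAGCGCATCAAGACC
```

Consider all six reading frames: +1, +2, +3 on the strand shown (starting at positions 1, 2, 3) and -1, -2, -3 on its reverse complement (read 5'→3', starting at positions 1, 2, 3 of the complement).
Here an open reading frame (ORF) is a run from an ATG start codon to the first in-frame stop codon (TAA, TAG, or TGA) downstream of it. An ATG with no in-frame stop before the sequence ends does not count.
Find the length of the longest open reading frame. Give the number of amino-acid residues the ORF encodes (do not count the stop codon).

Reverse complement (5'→3'): GGTCTTGATGCGCTGGGATAATTGTTAGTCTCTATAAGTCTGCGATGCTCGGC
Frame +1: GCC GAG CAT CGC AGA CTT ATA GAG ACT AAC AAT TAT CCC AGC GCA TCA AGA — no ATG→stop ORF.
Frame +2: CCG AGC ATC GCA GAC TTA TAG AGA CTA ACA ATT ATC CCA GCG CAT CAA GAC — no ATG→stop ORF.
Frame +3: CGA GCA TCG CAG ACT TAT AGA GAC TAA CAA TTA TCC CAG CGC ATC AAG ACC — no ATG→stop ORF.
Frame -1: GGT CTT GAT GCG CTG GGA TAA TTG TTA GTC TCT ATA AGT CTG CGA TGC TCG — no ATG→stop ORF.
Frame -2: GTC TTG ATG CGC TGG GAT AAT TGT TAG TCT CTA TAA GTC TGC GAT GCT CGG — ATG at 8, stop TAG at 26 → 21 nt.
Frame -3: TCT TGA TGC GCT GGG ATA ATT GTT AGT CTC TAT AAG TCT GCG ATG CTC GGC — no ATG→stop ORF.
Longest: frame -2, positions 8–28, 21 nt = 7 codons = 6 aa. → 6 amino acids.

6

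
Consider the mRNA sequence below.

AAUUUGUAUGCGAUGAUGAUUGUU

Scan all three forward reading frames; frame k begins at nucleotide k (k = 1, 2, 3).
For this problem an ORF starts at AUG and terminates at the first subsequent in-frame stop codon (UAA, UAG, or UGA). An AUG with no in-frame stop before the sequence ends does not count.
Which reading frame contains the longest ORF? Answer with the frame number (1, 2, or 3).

2

Frame 1: AAU UUG UAU GCG AUG AUG AUU GUU — no AUG→stop ORF.
Frame 2: AUU UGU AUG CGA UGA UGA UUG — AUG at 8, stop UGA at 14 → 9 nt.
Frame 3: UUU GUA UGC GAU GAU GAU UGU — no AUG→stop ORF.
Longest ORF is 9 nt in frame 2 (positions 8–16).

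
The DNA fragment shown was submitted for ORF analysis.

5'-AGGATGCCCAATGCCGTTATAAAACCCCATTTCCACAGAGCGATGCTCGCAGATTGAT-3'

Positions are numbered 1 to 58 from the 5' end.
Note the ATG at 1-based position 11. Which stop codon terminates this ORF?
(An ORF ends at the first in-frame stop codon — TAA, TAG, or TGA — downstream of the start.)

TAA

Codons from position 11: ATG (11–13), CCG (14–16), TTA (17–19), TAA (20–22).
The first in-frame stop codon is TAA.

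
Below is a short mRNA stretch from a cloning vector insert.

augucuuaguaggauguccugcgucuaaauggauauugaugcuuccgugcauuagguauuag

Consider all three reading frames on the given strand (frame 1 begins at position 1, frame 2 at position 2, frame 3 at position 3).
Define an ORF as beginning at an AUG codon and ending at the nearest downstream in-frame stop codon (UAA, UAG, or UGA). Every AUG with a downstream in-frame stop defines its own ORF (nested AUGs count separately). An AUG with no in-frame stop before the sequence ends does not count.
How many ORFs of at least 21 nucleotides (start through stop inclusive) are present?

Frame 1: AUG UCU UAG UAG GAU GUC CUG CGU CUA AAU GGA UAU UGA UGC UUC CGU GCA UUA GGU AUU — AUG at 1, stop UAG at 7 → 9 nt.
Frame 2: UGU CUU AGU AGG AUG UCC UGC GUC UAA AUG GAU AUU GAU GCU UCC GUG CAU UAG GUA UUA — AUG at 14, stop UAA at 26 → 15 nt; AUG at 29, stop UAG at 53 → 27 nt.
Frame 3: GUC UUA GUA GGA UGU CCU GCG UCU AAA UGG AUA UUG AUG CUU CCG UGC AUU AGG UAU UAG — AUG at 39, stop UAG at 60 → 24 nt.
ORFs ≥ 21 nucleotides: frame 2 29–55 (27 nucleotides), frame 3 39–62 (24 nucleotides). Count = 2.

2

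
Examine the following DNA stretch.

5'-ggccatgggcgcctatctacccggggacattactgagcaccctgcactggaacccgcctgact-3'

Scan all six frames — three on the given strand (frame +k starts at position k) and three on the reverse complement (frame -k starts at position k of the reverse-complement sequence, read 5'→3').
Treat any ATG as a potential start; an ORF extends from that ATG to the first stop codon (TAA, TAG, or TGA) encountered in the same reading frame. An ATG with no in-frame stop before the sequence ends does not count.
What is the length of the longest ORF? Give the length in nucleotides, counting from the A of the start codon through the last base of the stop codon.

Reverse complement (5'→3'): AGTCAGGCGGGTTCCAGTGCAGGGTGCTCAGTAATGTCCCCGGGTAGATAGGCGCCCATGGCC
Frame +1: GGC CAT GGG CGC CTA TCT ACC CGG GGA CAT TAC TGA GCA CCC TGC ACT GGA ACC CGC CTG ACT — no ATG→stop ORF.
Frame +2: GCC ATG GGC GCC TAT CTA CCC GGG GAC ATT ACT GAG CAC CCT GCA CTG GAA CCC GCC TGA — ATG at 5, stop TGA at 59 → 57 nt.
Frame +3: CCA TGG GCG CCT ATC TAC CCG GGG ACA TTA CTG AGC ACC CTG CAC TGG AAC CCG CCT GAC — no ATG→stop ORF.
Frame -1: AGT CAG GCG GGT TCC AGT GCA GGG TGC TCA GTA ATG TCC CCG GGT AGA TAG GCG CCC ATG GCC — ATG at 34, stop TAG at 49 → 18 nt.
Frame -2: GTC AGG CGG GTT CCA GTG CAG GGT GCT CAG TAA TGT CCC CGG GTA GAT AGG CGC CCA TGG — no ATG→stop ORF.
Frame -3: TCA GGC GGG TTC CAG TGC AGG GTG CTC AGT AAT GTC CCC GGG TAG ATA GGC GCC CAT GGC — no ATG→stop ORF.
Longest: frame +2, positions 5–61, 57 nt = 19 codons = 18 aa. → 57 nucleotides.

57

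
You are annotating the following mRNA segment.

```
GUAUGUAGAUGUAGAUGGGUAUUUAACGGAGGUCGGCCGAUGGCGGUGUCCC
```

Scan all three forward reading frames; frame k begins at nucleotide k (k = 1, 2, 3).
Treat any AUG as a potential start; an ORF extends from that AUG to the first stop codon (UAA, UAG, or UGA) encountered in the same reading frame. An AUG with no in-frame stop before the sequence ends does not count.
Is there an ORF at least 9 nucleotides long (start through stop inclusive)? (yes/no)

Frame 1: GUA UGU AGA UGU AGA UGG GUA UUU AAC GGA GGU CGG CCG AUG GCG GUG UCC — no AUG→stop ORF.
Frame 2: UAU GUA GAU GUA GAU GGG UAU UUA ACG GAG GUC GGC CGA UGG CGG UGU CCC — no AUG→stop ORF.
Frame 3: AUG UAG AUG UAG AUG GGU AUU UAA CGG AGG UCG GCC GAU GGC GGU GUC — AUG at 3, stop UAG at 6 → 6 nt; AUG at 9, stop UAG at 12 → 6 nt; AUG at 15, stop UAA at 24 → 12 nt.
Frame 3 has an ORF of 12 nucleotides (positions 15–26) ≥ 9, so yes.

yes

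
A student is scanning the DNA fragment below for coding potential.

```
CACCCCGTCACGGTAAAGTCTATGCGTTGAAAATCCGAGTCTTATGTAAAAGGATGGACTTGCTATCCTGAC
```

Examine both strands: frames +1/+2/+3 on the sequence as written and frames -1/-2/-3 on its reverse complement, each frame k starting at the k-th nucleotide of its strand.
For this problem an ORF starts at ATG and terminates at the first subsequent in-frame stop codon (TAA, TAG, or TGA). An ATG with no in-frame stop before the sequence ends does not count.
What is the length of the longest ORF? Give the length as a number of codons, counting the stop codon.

Reverse complement (5'→3'): GTCAGGATAGCAAGTCCATCCTTTTACATAAGACTCGGATTTTCAACGCATAGACTTTACCGTGACGGGGTG
Frame +1: CAC CCC GTC ACG GTA AAG TCT ATG CGT TGA AAA TCC GAG TCT TAT GTA AAA GGA TGG ACT TGC TAT CCT GAC — ATG at 22, stop TGA at 28 → 9 nt.
Frame +2: ACC CCG TCA CGG TAA AGT CTA TGC GTT GAA AAT CCG AGT CTT ATG TAA AAG GAT GGA CTT GCT ATC CTG — ATG at 44, stop TAA at 47 → 6 nt.
Frame +3: CCC CGT CAC GGT AAA GTC TAT GCG TTG AAA ATC CGA GTC TTA TGT AAA AGG ATG GAC TTG CTA TCC TGA — ATG at 54, stop TGA at 69 → 18 nt.
Frame -1: GTC AGG ATA GCA AGT CCA TCC TTT TAC ATA AGA CTC GGA TTT TCA ACG CAT AGA CTT TAC CGT GAC GGG GTG — no ATG→stop ORF.
Frame -2: TCA GGA TAG CAA GTC CAT CCT TTT ACA TAA GAC TCG GAT TTT CAA CGC ATA GAC TTT ACC GTG ACG GGG — no ATG→stop ORF.
Frame -3: CAG GAT AGC AAG TCC ATC CTT TTA CAT AAG ACT CGG ATT TTC AAC GCA TAG ACT TTA CCG TGA CGG GGT — no ATG→stop ORF.
Longest: frame +3, positions 54–71, 18 nt = 6 codons = 5 aa. → 6 codons.

6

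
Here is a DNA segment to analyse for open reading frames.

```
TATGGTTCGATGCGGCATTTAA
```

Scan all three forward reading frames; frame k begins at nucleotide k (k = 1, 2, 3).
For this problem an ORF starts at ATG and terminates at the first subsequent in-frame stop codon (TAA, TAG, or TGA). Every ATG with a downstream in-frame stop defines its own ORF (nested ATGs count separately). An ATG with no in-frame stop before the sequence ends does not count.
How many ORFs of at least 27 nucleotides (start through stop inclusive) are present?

Frame 1: TAT GGT TCG ATG CGG CAT TTA — no ATG→stop ORF.
Frame 2: ATG GTT CGA TGC GGC ATT TAA — ATG at 2, stop TAA at 20 → 21 nt.
Frame 3: TGG TTC GAT GCG GCA TTT — no ATG→stop ORF.
No ORF reaches 27 nucleotides. Count = 0.

0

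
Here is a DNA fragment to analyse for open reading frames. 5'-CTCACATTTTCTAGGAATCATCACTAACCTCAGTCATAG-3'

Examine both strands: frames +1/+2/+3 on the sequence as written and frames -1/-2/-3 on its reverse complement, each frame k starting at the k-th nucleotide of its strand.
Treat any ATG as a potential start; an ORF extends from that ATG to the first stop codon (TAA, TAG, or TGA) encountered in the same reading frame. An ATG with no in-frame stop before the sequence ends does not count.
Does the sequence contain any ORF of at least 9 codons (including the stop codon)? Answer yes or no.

yes

Reverse complement (5'→3'): CTATGACTGAGGTTAGTGATGATTCCTAGAAAATGTGAG
Frame +1: CTC ACA TTT TCT AGG AAT CAT CAC TAA CCT CAG TCA TAG — no ATG→stop ORF.
Frame +2: TCA CAT TTT CTA GGA ATC ATC ACT AAC CTC AGT CAT — no ATG→stop ORF.
Frame +3: CAC ATT TTC TAG GAA TCA TCA CTA ACC TCA GTC ATA — no ATG→stop ORF.
Frame -1: CTA TGA CTG AGG TTA GTG ATG ATT CCT AGA AAA TGT GAG — no ATG→stop ORF.
Frame -2: TAT GAC TGA GGT TAG TGA TGA TTC CTA GAA AAT GTG — no ATG→stop ORF.
Frame -3: ATG ACT GAG GTT AGT GAT GAT TCC TAG AAA ATG TGA — ATG at 3, stop TAG at 27 → 27 nt; ATG at 33, stop TGA at 36 → 6 nt.
Frame -3 has an ORF of 9 codons (positions 3–29) ≥ 9, so yes.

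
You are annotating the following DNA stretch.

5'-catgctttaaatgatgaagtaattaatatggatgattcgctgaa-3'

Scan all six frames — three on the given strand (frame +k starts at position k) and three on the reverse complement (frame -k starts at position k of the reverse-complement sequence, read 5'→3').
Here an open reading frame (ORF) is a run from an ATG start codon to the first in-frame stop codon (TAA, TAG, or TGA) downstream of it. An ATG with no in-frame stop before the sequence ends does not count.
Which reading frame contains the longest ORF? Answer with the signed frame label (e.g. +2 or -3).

+2

Reverse complement (5'→3'): TTCAGCGAATCATCCATATTAATTACTTCATCATTTAAAGCATG
Frame +1: CAT GCT TTA AAT GAT GAA GTA ATT AAT ATG GAT GAT TCG CTG — no ATG→stop ORF.
Frame +2: ATG CTT TAA ATG ATG AAG TAA TTA ATA TGG ATG ATT CGC TGA — ATG at 2, stop TAA at 8 → 9 nt; ATG at 11, stop TAA at 20 → 12 nt; ATG at 14, stop TAA at 20 → 9 nt; ATG at 32, stop TGA at 41 → 12 nt.
Frame +3: TGC TTT AAA TGA TGA AGT AAT TAA TAT GGA TGA TTC GCT GAA — no ATG→stop ORF.
Frame -1: TTC AGC GAA TCA TCC ATA TTA ATT ACT TCA TCA TTT AAA GCA — no ATG→stop ORF.
Frame -2: TCA GCG AAT CAT CCA TAT TAA TTA CTT CAT CAT TTA AAG CAT — no ATG→stop ORF.
Frame -3: CAG CGA ATC ATC CAT ATT AAT TAC TTC ATC ATT TAA AGC ATG — no ATG→stop ORF.
Longest ORF is 12 nt in frame +2 (positions 11–22).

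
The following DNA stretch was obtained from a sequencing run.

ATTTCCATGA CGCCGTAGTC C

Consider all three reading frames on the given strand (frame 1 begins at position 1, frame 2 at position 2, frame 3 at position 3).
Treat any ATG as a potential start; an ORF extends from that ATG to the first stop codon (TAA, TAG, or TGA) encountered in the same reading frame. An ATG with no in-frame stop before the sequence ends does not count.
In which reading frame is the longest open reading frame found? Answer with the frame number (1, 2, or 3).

1

Frame 1: ATT TCC ATG ACG CCG TAG TCC — ATG at 7, stop TAG at 16 → 12 nt.
Frame 2: TTT CCA TGA CGC CGT AGT — no ATG→stop ORF.
Frame 3: TTC CAT GAC GCC GTA GTC — no ATG→stop ORF.
Longest ORF is 12 nt in frame 1 (positions 7–18).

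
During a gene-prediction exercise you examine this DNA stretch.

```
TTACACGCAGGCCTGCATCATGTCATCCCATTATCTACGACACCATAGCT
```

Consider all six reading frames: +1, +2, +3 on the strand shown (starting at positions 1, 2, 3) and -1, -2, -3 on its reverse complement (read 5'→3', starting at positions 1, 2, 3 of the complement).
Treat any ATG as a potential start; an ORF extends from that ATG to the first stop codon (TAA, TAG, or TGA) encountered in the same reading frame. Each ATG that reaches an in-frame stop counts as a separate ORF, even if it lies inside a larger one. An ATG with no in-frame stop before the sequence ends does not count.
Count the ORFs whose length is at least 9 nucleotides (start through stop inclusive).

5

Reverse complement (5'→3'): AGCTATGGTGTCGTAGATAATGGGATGACATGATGCAGGCCTGCGTGTAA
Frame +1: TTA CAC GCA GGC CTG CAT CAT GTC ATC CCA TTA TCT ACG ACA CCA TAG — no ATG→stop ORF.
Frame +2: TAC ACG CAG GCC TGC ATC ATG TCA TCC CAT TAT CTA CGA CAC CAT AGC — no ATG→stop ORF.
Frame +3: ACA CGC AGG CCT GCA TCA TGT CAT CCC ATT ATC TAC GAC ACC ATA GCT — no ATG→stop ORF.
Frame -1: AGC TAT GGT GTC GTA GAT AAT GGG ATG ACA TGA TGC AGG CCT GCG TGT — ATG at 25, stop TGA at 31 → 9 nt.
Frame -2: GCT ATG GTG TCG TAG ATA ATG GGA TGA CAT GAT GCA GGC CTG CGT GTA — ATG at 5, stop TAG at 14 → 12 nt; ATG at 20, stop TGA at 26 → 9 nt.
Frame -3: CTA TGG TGT CGT AGA TAA TGG GAT GAC ATG ATG CAG GCC TGC GTG TAA — ATG at 30, stop TAA at 48 → 21 nt; ATG at 33, stop TAA at 48 → 18 nt.
ORFs ≥ 9 nucleotides: frame -1 25–33 (9 nucleotides), frame -2 5–16 (12 nucleotides), frame -2 20–28 (9 nucleotides), frame -3 30–50 (21 nucleotides), frame -3 33–50 (18 nucleotides). Count = 5.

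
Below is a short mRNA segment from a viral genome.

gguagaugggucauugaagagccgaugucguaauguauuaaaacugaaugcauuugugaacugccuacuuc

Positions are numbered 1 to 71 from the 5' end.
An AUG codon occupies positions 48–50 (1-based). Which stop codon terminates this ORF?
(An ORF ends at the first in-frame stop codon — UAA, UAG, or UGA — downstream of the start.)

UGA

Codons from position 48: AUG (48–50), CAU (51–53), UUG (54–56), UGA (57–59).
The first in-frame stop codon is UGA.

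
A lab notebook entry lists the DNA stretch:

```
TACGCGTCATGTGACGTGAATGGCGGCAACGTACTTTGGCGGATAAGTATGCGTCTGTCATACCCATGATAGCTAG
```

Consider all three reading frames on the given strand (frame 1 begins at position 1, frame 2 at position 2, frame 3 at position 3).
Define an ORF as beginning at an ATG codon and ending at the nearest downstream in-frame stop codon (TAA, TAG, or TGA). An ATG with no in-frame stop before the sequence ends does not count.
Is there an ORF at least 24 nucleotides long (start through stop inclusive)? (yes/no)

yes

Frame 1: TAC GCG TCA TGT GAC GTG AAT GGC GGC AAC GTA CTT TGG CGG ATA AGT ATG CGT CTG TCA TAC CCA TGA TAG CTA — ATG at 49, stop TGA at 67 → 21 nt.
Frame 2: ACG CGT CAT GTG ACG TGA ATG GCG GCA ACG TAC TTT GGC GGA TAA GTA TGC GTC TGT CAT ACC CAT GAT AGC TAG — ATG at 20, stop TAA at 44 → 27 nt.
Frame 3: CGC GTC ATG TGA CGT GAA TGG CGG CAA CGT ACT TTG GCG GAT AAG TAT GCG TCT GTC ATA CCC ATG ATA GCT — ATG at 9, stop TGA at 12 → 6 nt.
Frame 2 has an ORF of 27 nucleotides (positions 20–46) ≥ 24, so yes.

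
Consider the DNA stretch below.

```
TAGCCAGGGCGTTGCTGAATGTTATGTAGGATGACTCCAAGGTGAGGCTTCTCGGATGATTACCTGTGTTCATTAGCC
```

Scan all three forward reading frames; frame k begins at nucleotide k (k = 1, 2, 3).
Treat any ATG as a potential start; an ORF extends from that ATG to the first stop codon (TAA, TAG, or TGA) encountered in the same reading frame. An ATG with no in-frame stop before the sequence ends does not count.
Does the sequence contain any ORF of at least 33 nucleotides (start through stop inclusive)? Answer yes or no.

Frame 1: TAG CCA GGG CGT TGC TGA ATG TTA TGT AGG ATG ACT CCA AGG TGA GGC TTC TCG GAT GAT TAC CTG TGT TCA TTA GCC — ATG at 19, stop TGA at 43 → 27 nt; ATG at 31, stop TGA at 43 → 15 nt.
Frame 2: AGC CAG GGC GTT GCT GAA TGT TAT GTA GGA TGA CTC CAA GGT GAG GCT TCT CGG ATG ATT ACC TGT GTT CAT TAG — ATG at 56, stop TAG at 74 → 21 nt.
Frame 3: GCC AGG GCG TTG CTG AAT GTT ATG TAG GAT GAC TCC AAG GTG AGG CTT CTC GGA TGA TTA CCT GTG TTC ATT AGC — ATG at 24, stop TAG at 27 → 6 nt.
Largest ORF found is 27 nucleotides < 33, so no.

no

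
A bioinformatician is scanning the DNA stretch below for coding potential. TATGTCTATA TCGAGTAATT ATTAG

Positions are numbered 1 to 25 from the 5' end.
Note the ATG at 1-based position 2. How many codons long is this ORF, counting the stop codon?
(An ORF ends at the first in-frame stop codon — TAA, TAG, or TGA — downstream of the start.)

Codons from position 2: ATG (2–4), TCT (5–7), ATA (8–10), TCG (11–13), AGT (14–16), AAT (17–19), TAT (20–22), TAG (23–25).
TAG is the first in-frame stop; that's 8 codons including the stop.

8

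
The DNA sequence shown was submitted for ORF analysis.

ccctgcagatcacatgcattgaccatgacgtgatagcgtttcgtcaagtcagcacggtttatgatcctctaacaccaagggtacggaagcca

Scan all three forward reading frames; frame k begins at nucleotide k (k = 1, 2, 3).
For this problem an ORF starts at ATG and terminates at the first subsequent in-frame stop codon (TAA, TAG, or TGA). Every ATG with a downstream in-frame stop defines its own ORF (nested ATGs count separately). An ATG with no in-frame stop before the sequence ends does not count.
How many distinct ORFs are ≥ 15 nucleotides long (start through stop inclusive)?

Frame 1: CCC TGC AGA TCA CAT GCA TTG ACC ATG ACG TGA TAG CGT TTC GTC AAG TCA GCA CGG TTT ATG ATC CTC TAA CAC CAA GGG TAC GGA AGC — ATG at 25, stop TGA at 31 → 9 nt; ATG at 61, stop TAA at 70 → 12 nt.
Frame 2: CCT GCA GAT CAC ATG CAT TGA CCA TGA CGT GAT AGC GTT TCG TCA AGT CAG CAC GGT TTA TGA TCC TCT AAC ACC AAG GGT ACG GAA GCC — ATG at 14, stop TGA at 20 → 9 nt.
Frame 3: CTG CAG ATC ACA TGC ATT GAC CAT GAC GTG ATA GCG TTT CGT CAA GTC AGC ACG GTT TAT GAT CCT CTA ACA CCA AGG GTA CGG AAG CCA — no ATG→stop ORF.
No ORF reaches 15 nucleotides. Count = 0.

0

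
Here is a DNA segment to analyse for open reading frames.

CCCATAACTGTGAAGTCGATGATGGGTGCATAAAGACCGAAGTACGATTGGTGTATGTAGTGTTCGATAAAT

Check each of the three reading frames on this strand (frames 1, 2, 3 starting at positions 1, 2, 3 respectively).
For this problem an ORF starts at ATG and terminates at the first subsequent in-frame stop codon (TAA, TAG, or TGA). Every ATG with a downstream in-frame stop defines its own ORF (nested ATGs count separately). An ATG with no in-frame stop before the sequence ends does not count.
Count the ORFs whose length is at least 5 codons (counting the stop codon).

Frame 1: CCC ATA ACT GTG AAG TCG ATG ATG GGT GCA TAA AGA CCG AAG TAC GAT TGG TGT ATG TAG TGT TCG ATA AAT — ATG at 19, stop TAA at 31 → 15 nt; ATG at 22, stop TAA at 31 → 12 nt; ATG at 55, stop TAG at 58 → 6 nt.
Frame 2: CCA TAA CTG TGA AGT CGA TGA TGG GTG CAT AAA GAC CGA AGT ACG ATT GGT GTA TGT AGT GTT CGA TAA — no ATG→stop ORF.
Frame 3: CAT AAC TGT GAA GTC GAT GAT GGG TGC ATA AAG ACC GAA GTA CGA TTG GTG TAT GTA GTG TTC GAT AAA — no ATG→stop ORF.
ORFs ≥ 5 codons: frame 1 19–33 (5 codons). Count = 1.

1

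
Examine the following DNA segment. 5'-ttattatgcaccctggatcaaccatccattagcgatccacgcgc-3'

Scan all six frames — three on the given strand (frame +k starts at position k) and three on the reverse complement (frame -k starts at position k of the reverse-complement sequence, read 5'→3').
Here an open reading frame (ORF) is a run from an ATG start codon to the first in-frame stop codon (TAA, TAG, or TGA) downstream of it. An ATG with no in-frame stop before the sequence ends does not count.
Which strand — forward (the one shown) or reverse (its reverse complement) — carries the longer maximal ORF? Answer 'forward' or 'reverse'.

forward

Reverse complement (5'→3'): GCGCGTGGATCGCTAATGGATGGTTGATCCAGGGTGCATAATAA
Frame +1: TTA TTA TGC ACC CTG GAT CAA CCA TCC ATT AGC GAT CCA CGC — no ATG→stop ORF.
Frame +2: TAT TAT GCA CCC TGG ATC AAC CAT CCA TTA GCG ATC CAC GCG — no ATG→stop ORF.
Frame +3: ATT ATG CAC CCT GGA TCA ACC ATC CAT TAG CGA TCC ACG CGC — ATG at 6, stop TAG at 30 → 27 nt.
Frame -1: GCG CGT GGA TCG CTA ATG GAT GGT TGA TCC AGG GTG CAT AAT — ATG at 16, stop TGA at 25 → 12 nt.
Frame -2: CGC GTG GAT CGC TAA TGG ATG GTT GAT CCA GGG TGC ATA ATA — no ATG→stop ORF.
Frame -3: GCG TGG ATC GCT AAT GGA TGG TTG ATC CAG GGT GCA TAA TAA — no ATG→stop ORF.
Forward-strand max 27 nt; reverse-strand max 12 nt. The forward strand has the longer ORF.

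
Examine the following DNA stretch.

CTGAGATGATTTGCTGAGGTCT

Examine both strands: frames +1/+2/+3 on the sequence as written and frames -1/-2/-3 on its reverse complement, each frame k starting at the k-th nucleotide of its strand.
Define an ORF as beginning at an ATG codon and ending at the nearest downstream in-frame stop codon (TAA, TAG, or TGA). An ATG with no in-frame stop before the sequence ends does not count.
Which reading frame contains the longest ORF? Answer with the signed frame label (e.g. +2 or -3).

+3

Reverse complement (5'→3'): AGACCTCAGCAAATCATCTCAG
Frame +1: CTG AGA TGA TTT GCT GAG GTC — no ATG→stop ORF.
Frame +2: TGA GAT GAT TTG CTG AGG TCT — no ATG→stop ORF.
Frame +3: GAG ATG ATT TGC TGA GGT — ATG at 6, stop TGA at 15 → 12 nt.
Frame -1: AGA CCT CAG CAA ATC ATC TCA — no ATG→stop ORF.
Frame -2: GAC CTC AGC AAA TCA TCT CAG — no ATG→stop ORF.
Frame -3: ACC TCA GCA AAT CAT CTC — no ATG→stop ORF.
Longest ORF is 12 nt in frame +3 (positions 6–17).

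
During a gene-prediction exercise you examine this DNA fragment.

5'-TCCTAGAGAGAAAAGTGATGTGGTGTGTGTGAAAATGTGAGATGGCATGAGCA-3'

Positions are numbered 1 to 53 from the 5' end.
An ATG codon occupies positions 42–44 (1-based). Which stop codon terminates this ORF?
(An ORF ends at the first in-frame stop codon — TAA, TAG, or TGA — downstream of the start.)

TGA

Codons from position 42: ATG (42–44), GCA (45–47), TGA (48–50).
The first in-frame stop codon is TGA.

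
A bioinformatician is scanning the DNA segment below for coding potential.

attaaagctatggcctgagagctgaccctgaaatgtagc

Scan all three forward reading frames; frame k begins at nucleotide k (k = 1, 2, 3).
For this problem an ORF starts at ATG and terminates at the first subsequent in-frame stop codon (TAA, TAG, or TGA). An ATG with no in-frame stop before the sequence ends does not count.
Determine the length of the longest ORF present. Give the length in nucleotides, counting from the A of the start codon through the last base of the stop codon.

Frame 1: ATT AAA GCT ATG GCC TGA GAG CTG ACC CTG AAA TGT AGC — ATG at 10, stop TGA at 16 → 9 nt.
Frame 2: TTA AAG CTA TGG CCT GAG AGC TGA CCC TGA AAT GTA — no ATG→stop ORF.
Frame 3: TAA AGC TAT GGC CTG AGA GCT GAC CCT GAA ATG TAG — ATG at 33, stop TAG at 36 → 6 nt.
Longest: frame 1, positions 10–18, 9 nt = 3 codons = 2 aa. → 9 nucleotides.

9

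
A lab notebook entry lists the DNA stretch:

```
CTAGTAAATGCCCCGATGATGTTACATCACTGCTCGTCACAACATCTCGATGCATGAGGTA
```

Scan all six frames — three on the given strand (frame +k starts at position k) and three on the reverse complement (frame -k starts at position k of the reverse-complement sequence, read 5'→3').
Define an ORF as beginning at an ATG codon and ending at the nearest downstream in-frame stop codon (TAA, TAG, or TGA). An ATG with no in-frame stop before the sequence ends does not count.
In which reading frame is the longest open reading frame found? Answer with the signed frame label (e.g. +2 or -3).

+1

Reverse complement (5'→3'): TACCTCATGCATCGAGATGTTGTGACGAGCAGTGATGTAACATCATCGGGGCATTTACTAG
Frame +1: CTA GTA AAT GCC CCG ATG ATG TTA CAT CAC TGC TCG TCA CAA CAT CTC GAT GCA TGA GGT — ATG at 16, stop TGA at 55 → 42 nt; ATG at 19, stop TGA at 55 → 39 nt.
Frame +2: TAG TAA ATG CCC CGA TGA TGT TAC ATC ACT GCT CGT CAC AAC ATC TCG ATG CAT GAG GTA — ATG at 8, stop TGA at 17 → 12 nt.
Frame +3: AGT AAA TGC CCC GAT GAT GTT ACA TCA CTG CTC GTC ACA ACA TCT CGA TGC ATG AGG — no ATG→stop ORF.
Frame -1: TAC CTC ATG CAT CGA GAT GTT GTG ACG AGC AGT GAT GTA ACA TCA TCG GGG CAT TTA CTA — no ATG→stop ORF.
Frame -2: ACC TCA TGC ATC GAG ATG TTG TGA CGA GCA GTG ATG TAA CAT CAT CGG GGC ATT TAC TAG — ATG at 17, stop TGA at 23 → 9 nt; ATG at 35, stop TAA at 38 → 6 nt.
Frame -3: CCT CAT GCA TCG AGA TGT TGT GAC GAG CAG TGA TGT AAC ATC ATC GGG GCA TTT ACT — no ATG→stop ORF.
Longest ORF is 42 nt in frame +1 (positions 16–57).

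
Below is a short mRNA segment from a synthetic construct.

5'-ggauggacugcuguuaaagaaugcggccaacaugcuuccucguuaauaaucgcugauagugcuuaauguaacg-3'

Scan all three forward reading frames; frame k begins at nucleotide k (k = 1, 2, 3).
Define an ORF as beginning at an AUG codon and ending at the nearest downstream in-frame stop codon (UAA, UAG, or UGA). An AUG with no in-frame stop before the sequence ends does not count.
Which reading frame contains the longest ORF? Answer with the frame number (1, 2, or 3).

3

Frame 1: GGA UGG ACU GCU GUU AAA GAA UGC GGC CAA CAU GCU UCC UCG UUA AUA AUC GCU GAU AGU GCU UAA UGU AAC — no AUG→stop ORF.
Frame 2: GAU GGA CUG CUG UUA AAG AAU GCG GCC AAC AUG CUU CCU CGU UAA UAA UCG CUG AUA GUG CUU AAU GUA ACG — AUG at 32, stop UAA at 44 → 15 nt.
Frame 3: AUG GAC UGC UGU UAA AGA AUG CGG CCA ACA UGC UUC CUC GUU AAU AAU CGC UGA UAG UGC UUA AUG UAA — AUG at 3, stop UAA at 15 → 15 nt; AUG at 21, stop UGA at 54 → 36 nt; AUG at 66, stop UAA at 69 → 6 nt.
Longest ORF is 36 nt in frame 3 (positions 21–56).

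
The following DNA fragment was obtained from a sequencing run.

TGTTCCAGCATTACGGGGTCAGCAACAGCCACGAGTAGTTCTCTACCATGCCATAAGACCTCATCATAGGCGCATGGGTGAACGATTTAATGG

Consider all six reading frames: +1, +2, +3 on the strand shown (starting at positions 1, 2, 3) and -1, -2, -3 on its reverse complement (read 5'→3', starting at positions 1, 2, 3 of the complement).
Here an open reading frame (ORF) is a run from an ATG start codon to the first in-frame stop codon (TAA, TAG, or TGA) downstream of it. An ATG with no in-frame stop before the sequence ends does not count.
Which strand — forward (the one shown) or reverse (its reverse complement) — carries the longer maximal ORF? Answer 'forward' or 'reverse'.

reverse

Reverse complement (5'→3'): CCATTAAATCGTTCACCCATGCGCCTATGATGAGGTCTTATGGCATGGTAGAGAACTACTCGTGGCTGTTGCTGACCCCGTAATGCTGGAACA
Frame +1: TGT TCC AGC ATT ACG GGG TCA GCA ACA GCC ACG AGT AGT TCT CTA CCA TGC CAT AAG ACC TCA TCA TAG GCG CAT GGG TGA ACG ATT TAA TGG — no ATG→stop ORF.
Frame +2: GTT CCA GCA TTA CGG GGT CAG CAA CAG CCA CGA GTA GTT CTC TAC CAT GCC ATA AGA CCT CAT CAT AGG CGC ATG GGT GAA CGA TTT AAT — no ATG→stop ORF.
Frame +3: TTC CAG CAT TAC GGG GTC AGC AAC AGC CAC GAG TAG TTC TCT ACC ATG CCA TAA GAC CTC ATC ATA GGC GCA TGG GTG AAC GAT TTA ATG — ATG at 48, stop TAA at 54 → 9 nt.
Frame -1: CCA TTA AAT CGT TCA CCC ATG CGC CTA TGA TGA GGT CTT ATG GCA TGG TAG AGA ACT ACT CGT GGC TGT TGC TGA CCC CGT AAT GCT GGA ACA — ATG at 19, stop TGA at 28 → 12 nt; ATG at 40, stop TAG at 49 → 12 nt.
Frame -2: CAT TAA ATC GTT CAC CCA TGC GCC TAT GAT GAG GTC TTA TGG CAT GGT AGA GAA CTA CTC GTG GCT GTT GCT GAC CCC GTA ATG CTG GAA — no ATG→stop ORF.
Frame -3: ATT AAA TCG TTC ACC CAT GCG CCT ATG ATG AGG TCT TAT GGC ATG GTA GAG AAC TAC TCG TGG CTG TTG CTG ACC CCG TAA TGC TGG AAC — ATG at 27, stop TAA at 81 → 57 nt; ATG at 30, stop TAA at 81 → 54 nt; ATG at 45, stop TAA at 81 → 39 nt.
Forward-strand max 9 nt; reverse-strand max 57 nt. The reverse strand has the longer ORF.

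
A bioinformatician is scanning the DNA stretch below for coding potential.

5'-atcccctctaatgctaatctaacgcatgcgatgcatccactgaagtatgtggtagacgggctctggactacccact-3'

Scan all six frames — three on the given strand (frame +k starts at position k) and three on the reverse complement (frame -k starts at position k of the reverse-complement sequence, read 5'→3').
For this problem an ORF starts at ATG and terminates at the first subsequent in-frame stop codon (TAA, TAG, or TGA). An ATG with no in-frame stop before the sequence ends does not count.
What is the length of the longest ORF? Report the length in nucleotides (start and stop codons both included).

18

Reverse complement (5'→3'): AGTGGGTAGTCCAGAGCCCGTCTACCACATACTTCAGTGGATGCATCGCATGCGTTAGATTAGCATTAGAGGGGAT
Frame +1: ATC CCC TCT AAT GCT AAT CTA ACG CAT GCG ATG CAT CCA CTG AAG TAT GTG GTA GAC GGG CTC TGG ACT ACC CAC — no ATG→stop ORF.
Frame +2: TCC CCT CTA ATG CTA ATC TAA CGC ATG CGA TGC ATC CAC TGA AGT ATG TGG TAG ACG GGC TCT GGA CTA CCC ACT — ATG at 11, stop TAA at 20 → 12 nt; ATG at 26, stop TGA at 41 → 18 nt; ATG at 47, stop TAG at 53 → 9 nt.
Frame +3: CCC CTC TAA TGC TAA TCT AAC GCA TGC GAT GCA TCC ACT GAA GTA TGT GGT AGA CGG GCT CTG GAC TAC CCA — no ATG→stop ORF.
Frame -1: AGT GGG TAG TCC AGA GCC CGT CTA CCA CAT ACT TCA GTG GAT GCA TCG CAT GCG TTA GAT TAG CAT TAG AGG GGA — no ATG→stop ORF.
Frame -2: GTG GGT AGT CCA GAG CCC GTC TAC CAC ATA CTT CAG TGG ATG CAT CGC ATG CGT TAG ATT AGC ATT AGA GGG GAT — ATG at 41, stop TAG at 56 → 18 nt; ATG at 50, stop TAG at 56 → 9 nt.
Frame -3: TGG GTA GTC CAG AGC CCG TCT ACC ACA TAC TTC AGT GGA TGC ATC GCA TGC GTT AGA TTA GCA TTA GAG GGG — no ATG→stop ORF.
Longest: frame +2, positions 26–43, 18 nt = 6 codons = 5 aa. → 18 nucleotides.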